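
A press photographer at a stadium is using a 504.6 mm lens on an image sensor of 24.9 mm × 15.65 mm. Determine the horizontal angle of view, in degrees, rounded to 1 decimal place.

Angle of view α = 2·arctan(w/2f) with w = 24.9 mm and f = 504.6 mm.
w/2f = 0.02467; arctan(0.02467) ≈ 1.4134°, so α ≈ 2.8267°.

2.8°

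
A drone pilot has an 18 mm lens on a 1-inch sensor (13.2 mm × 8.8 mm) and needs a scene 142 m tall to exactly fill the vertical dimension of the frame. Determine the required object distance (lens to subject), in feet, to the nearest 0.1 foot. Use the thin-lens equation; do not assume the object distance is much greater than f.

953.0 ft

W: 142 m = 142000 mm.
Magnification m = h/W = dᵢ/dₒ; combined with 1/f = 1/dₒ + 1/dᵢ this gives dₒ = f·(1 + W/h).
dₒ = 18 mm × (1 + 142000/8.8) = 18 × 16137.3636 ≈ 290472.545 mm = 290472.545/304.8 ft = 952.994 ft.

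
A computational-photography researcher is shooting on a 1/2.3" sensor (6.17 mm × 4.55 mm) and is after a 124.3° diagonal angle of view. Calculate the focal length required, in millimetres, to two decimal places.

Sensor diagonal = √(6.17² + 4.55²) = √58.7714 ≈ 7.6663 mm.
From α = 2·arctan(d/2f) we get f = d / (2·tan(α/2)).
With d = 7.6663 mm and α/2 = 62.15°, tan(α/2) ≈ 1.89266, so f ≈ 7.6663 / 3.78533 ≈ 2.0253 mm.

2.03 mm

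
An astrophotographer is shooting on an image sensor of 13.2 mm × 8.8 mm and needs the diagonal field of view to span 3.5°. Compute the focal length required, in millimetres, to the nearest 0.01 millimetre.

Sensor diagonal = √(13.2² + 8.8²) = √251.6800 ≈ 15.8644 mm.
From α = 2·arctan(d/2f) we get f = d / (2·tan(α/2)).
With d = 15.8644 mm and α/2 = 1.75°, tan(α/2) ≈ 0.03055, so f ≈ 15.8644 / 0.06111 ≈ 259.6234 mm.

259.62 mm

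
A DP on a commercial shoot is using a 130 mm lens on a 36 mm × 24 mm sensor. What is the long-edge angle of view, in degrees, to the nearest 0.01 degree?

Angle of view α = 2·arctan(w/2f) with w = 36 mm and f = 130 mm.
w/2f = 0.13846; arctan(0.13846) ≈ 7.8831°, so α ≈ 15.7663°.

15.77°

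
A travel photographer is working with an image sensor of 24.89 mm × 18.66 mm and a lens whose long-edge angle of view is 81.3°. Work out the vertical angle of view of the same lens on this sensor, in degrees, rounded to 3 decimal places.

From the long-edge AOV: f = 24.89 / (2·tan(40.65°)) = 24.89 / 1.71724 ≈ 14.4942 mm.
Vertical AOV = 2·arctan(18.66 / (2 × 14.4942)) = 2·arctan(0.64371) ≈ 65.5392°.

65.539°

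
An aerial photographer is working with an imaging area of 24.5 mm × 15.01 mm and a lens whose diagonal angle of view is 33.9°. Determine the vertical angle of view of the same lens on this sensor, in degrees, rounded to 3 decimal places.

18.093°

Sensor diagonal = √(24.5² + 15.01²) = √825.5501 ≈ 28.7324 mm.
From the diagonal AOV: f = 28.7324 / (2·tan(16.95°)) = 28.7324 / 0.60955 ≈ 47.1368 mm.
Vertical AOV = 2·arctan(15.01 / (2 × 47.1368)) = 2·arctan(0.15922) ≈ 18.0931°.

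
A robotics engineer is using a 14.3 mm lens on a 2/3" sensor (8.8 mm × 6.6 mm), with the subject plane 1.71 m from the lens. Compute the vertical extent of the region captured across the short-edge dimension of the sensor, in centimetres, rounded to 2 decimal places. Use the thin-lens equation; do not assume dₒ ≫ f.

dₒ: 1.71 m = 1710 mm.
Similar triangles through the lens centre give W/dₒ = h/dᵢ; with 1/f = 1/dₒ + 1/dᵢ this gives W = h·(dₒ − f)/f.
W = 6.6 mm × (1710 − 14.3) / 14.3 = 6.6 × 118.5804 ≈ 782.631 mm = 78.2631 cm.

78.26 cm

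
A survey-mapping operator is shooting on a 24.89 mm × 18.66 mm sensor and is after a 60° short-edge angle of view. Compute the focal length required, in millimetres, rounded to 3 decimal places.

From α = 2·arctan(h/2f) we get f = h / (2·tan(α/2)).
With h = 18.66 mm and α/2 = 30°, tan(α/2) ≈ 0.57735, so f ≈ 18.66 / 1.15470 ≈ 16.1600 mm.

16.160 mm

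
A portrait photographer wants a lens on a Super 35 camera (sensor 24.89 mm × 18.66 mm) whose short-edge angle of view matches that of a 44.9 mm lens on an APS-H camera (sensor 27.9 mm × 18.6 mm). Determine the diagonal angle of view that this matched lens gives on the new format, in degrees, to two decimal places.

38.10°

Equal short-edge AOV ⇒ f₂ = f₁ · 18.66/18.6 = 44.9 × 1.00323 ≈ 45.0448 mm.
Sensor diagonal = √(24.89² + 18.66²) = √967.7077 ≈ 31.1080 mm.
Diagonal AOV on the new format = 2·arctan(31.1080 / (2 × 45.0448)) = 2·arctan(0.34530) ≈ 38.0996°.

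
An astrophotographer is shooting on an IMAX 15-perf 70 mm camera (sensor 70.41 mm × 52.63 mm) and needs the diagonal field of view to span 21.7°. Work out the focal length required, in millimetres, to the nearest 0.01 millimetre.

229.32 mm

Sensor diagonal = √(70.41² + 52.63²) = √7727.4850 ≈ 87.9061 mm.
From α = 2·arctan(d/2f) we get f = d / (2·tan(α/2)).
With d = 87.9061 mm and α/2 = 10.85°, tan(α/2) ≈ 0.19166, so f ≈ 87.9061 / 0.38333 ≈ 229.3226 mm.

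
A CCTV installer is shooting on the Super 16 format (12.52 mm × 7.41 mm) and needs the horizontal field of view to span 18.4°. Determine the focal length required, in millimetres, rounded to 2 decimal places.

From α = 2·arctan(w/2f) we get f = w / (2·tan(α/2)).
With w = 12.52 mm and α/2 = 9.2°, tan(α/2) ≈ 0.16196, so f ≈ 12.52 / 0.32393 ≈ 38.6504 mm.

38.65 mm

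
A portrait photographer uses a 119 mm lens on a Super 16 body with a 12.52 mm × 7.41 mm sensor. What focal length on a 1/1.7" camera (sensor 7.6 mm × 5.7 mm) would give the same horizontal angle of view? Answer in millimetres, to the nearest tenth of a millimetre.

Equal angle of view means equal width/f ratio, so f₂ = f₁ · (width₂/width₁) = 119 × 7.6/12.52.
f₂ = 119 × 0.60703 ≈ 72.236 mm.

72.2 mm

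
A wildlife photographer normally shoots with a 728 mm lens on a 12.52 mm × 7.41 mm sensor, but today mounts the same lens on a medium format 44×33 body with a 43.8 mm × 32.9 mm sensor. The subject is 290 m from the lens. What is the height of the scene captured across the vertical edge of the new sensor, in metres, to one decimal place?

The focal length stays 728 mm; the relevant sensor dimension is now h = 32.9 mm. Object distance dₒ = 290 m = 290000 mm.
Thin-lens field height W = h·(dₒ − f)/f = 32.9 × (290000 − 728)/728 ≈ 13072.869 mm = 13.0729 m.

13.1 m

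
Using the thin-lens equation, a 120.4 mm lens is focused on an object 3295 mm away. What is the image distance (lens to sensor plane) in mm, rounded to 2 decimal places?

1/dᵢ = 1/f − 1/dₒ = 1/120.4 − 1/3295 = 0.0080022 mm⁻¹.
dᵢ = 1/0.0080022 ≈ 124.9663 mm.

124.97 mm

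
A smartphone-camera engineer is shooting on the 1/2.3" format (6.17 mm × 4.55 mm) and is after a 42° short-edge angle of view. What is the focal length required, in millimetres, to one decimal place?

5.9 mm

From α = 2·arctan(h/2f) we get f = h / (2·tan(α/2)).
With h = 4.55 mm and α/2 = 21°, tan(α/2) ≈ 0.38386, so f ≈ 4.55 / 0.76773 ≈ 5.9266 mm.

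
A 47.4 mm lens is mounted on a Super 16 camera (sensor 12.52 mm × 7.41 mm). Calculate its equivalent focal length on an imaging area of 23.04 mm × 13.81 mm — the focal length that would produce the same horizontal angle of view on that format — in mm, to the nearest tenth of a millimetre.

87.2 mm

Equal angle of view means equal width/f ratio, so f₂ = f₁ · (width₂/width₁) = 47.4 × 23.04/12.52.
f₂ = 47.4 × 1.84026 ≈ 87.228 mm.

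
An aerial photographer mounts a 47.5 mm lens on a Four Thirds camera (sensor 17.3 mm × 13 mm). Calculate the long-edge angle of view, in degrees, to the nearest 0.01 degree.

20.64°

Angle of view α = 2·arctan(w/2f) with w = 17.3 mm and f = 47.5 mm.
w/2f = 0.18211; arctan(0.18211) ≈ 10.3208°, so α ≈ 20.6415°.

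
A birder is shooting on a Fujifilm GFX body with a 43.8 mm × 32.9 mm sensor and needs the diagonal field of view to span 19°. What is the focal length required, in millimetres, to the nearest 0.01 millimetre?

163.68 mm

Sensor diagonal = √(43.8² + 32.9²) = √3000.8500 ≈ 54.7800 mm.
From α = 2·arctan(d/2f) we get f = d / (2·tan(α/2)).
With d = 54.7800 mm and α/2 = 9.5°, tan(α/2) ≈ 0.16734, so f ≈ 54.7800 / 0.33469 ≈ 163.6762 mm.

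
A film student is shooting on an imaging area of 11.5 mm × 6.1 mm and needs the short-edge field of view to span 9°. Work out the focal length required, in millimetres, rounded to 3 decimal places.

From α = 2·arctan(h/2f) we get f = h / (2·tan(α/2)).
With h = 6.1 mm and α/2 = 4.5°, tan(α/2) ≈ 0.07870, so f ≈ 6.1 / 0.15740 ≈ 38.7539 mm.

38.754 mm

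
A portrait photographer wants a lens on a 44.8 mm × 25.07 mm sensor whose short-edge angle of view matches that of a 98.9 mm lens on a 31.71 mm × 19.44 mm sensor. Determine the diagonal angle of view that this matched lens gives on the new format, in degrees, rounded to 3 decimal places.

22.758°

Equal short-edge AOV ⇒ f₂ = f₁ · 25.07/19.44 = 98.9 × 1.28961 ≈ 127.5423 mm.
Sensor diagonal = √(44.8² + 25.07²) = √2635.5449 ≈ 51.3376 mm.
Diagonal AOV on the new format = 2·arctan(51.3376 / (2 × 127.5423)) = 2·arctan(0.20126) ≈ 22.7583°.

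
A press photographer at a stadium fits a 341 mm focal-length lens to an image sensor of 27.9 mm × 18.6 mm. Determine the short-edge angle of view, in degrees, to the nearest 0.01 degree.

3.12°

Angle of view α = 2·arctan(h/2f) with h = 18.6 mm and f = 341 mm.
h/2f = 0.02727; arctan(0.02727) ≈ 1.5622°, so α ≈ 3.1244°.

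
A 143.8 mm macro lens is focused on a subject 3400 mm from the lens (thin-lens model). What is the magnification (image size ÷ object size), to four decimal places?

Thin lens: 1/f = 1/dₒ + 1/dᵢ → 1/dᵢ = 1/143.8 − 1/3400 = 0.0066600 mm⁻¹, so dᵢ ≈ 150.1505 mm.
Magnification m = dᵢ/dₒ = 150.1505/3400 ≈ 0.04416.

0.0442×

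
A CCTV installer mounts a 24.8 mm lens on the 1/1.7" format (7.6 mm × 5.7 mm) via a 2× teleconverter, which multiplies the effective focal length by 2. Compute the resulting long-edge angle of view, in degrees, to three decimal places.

Effective focal length f = 24.8 × 2 = 49.6 mm.
α = 2·arctan(7.6 / (2 × 49.6)) = 2·arctan(0.07661) ≈ 8.7621°.

8.762°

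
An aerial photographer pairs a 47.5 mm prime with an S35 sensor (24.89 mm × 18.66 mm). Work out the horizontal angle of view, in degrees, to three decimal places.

Angle of view α = 2·arctan(w/2f) with w = 24.89 mm and f = 47.5 mm.
w/2f = 0.26200; arctan(0.26200) ≈ 14.6815°, so α ≈ 29.3630°.

29.363°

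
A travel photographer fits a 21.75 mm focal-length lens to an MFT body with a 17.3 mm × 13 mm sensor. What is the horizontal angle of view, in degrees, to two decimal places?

43.38°

Angle of view α = 2·arctan(w/2f) with w = 17.3 mm and f = 21.75 mm.
w/2f = 0.39770; arctan(0.39770) ≈ 21.6878°, so α ≈ 43.3755°.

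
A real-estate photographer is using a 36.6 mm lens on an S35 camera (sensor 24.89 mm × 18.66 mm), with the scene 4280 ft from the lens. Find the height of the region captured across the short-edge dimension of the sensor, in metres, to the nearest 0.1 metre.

665.1 m

dₒ: 4280 ft × 304.8 mm/ft = 1304543.96 mm.
Similar triangles through the lens centre give W/dₒ = h/dᵢ; with 1/f = 1/dₒ + 1/dᵢ this gives W = h·(dₒ − f)/f.
W = 18.66 mm × (1.30454e+06 − 36.6) / 36.6 = 18.66 × 35642.2775 ≈ 665084.899 mm = 665.085 m.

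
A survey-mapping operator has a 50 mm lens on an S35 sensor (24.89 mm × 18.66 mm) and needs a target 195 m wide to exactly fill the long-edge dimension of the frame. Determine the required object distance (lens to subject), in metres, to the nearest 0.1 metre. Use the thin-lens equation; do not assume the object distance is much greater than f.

W: 195 m = 195000 mm.
Magnification m = w/W = dᵢ/dₒ; combined with 1/f = 1/dₒ + 1/dᵢ this gives dₒ = f·(1 + W/w).
dₒ = 50 mm × (1 + 195000/24.89) = 50 × 7835.4717 ≈ 391773.584 mm = 391.774 m.

391.8 m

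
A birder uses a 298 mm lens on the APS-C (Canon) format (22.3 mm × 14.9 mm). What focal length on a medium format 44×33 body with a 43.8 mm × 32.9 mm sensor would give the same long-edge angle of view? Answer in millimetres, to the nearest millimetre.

585 mm

Equal angle of view means equal width/f ratio, so f₂ = f₁ · (width₂/width₁) = 298 × 43.8/22.3.
f₂ = 298 × 1.96413 ≈ 585.309 mm.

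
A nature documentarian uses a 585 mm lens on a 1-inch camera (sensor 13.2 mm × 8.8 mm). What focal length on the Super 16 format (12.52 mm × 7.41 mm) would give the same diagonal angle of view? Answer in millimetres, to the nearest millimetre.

Sensor diagonal = √(13.2² + 8.8²) = √251.6800 ≈ 15.8644 mm.
Sensor diagonal = √(12.52² + 7.41²) = √211.6585 ≈ 14.5485 mm.
Equal angle of view means equal diagonal/f ratio, so f₂ = f₁ · (diagonal₂/diagonal₁) = 585 × 14.5485/15.8644.
f₂ = 585 × 0.91705 ≈ 536.475 mm.

536 mm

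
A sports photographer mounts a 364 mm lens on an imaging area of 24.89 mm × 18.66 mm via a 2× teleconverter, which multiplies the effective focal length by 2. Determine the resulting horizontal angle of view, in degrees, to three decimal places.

1.959°

Effective focal length f = 364 × 2 = 728 mm.
α = 2·arctan(24.89 / (2 × 728)) = 2·arctan(0.01709) ≈ 1.9587°.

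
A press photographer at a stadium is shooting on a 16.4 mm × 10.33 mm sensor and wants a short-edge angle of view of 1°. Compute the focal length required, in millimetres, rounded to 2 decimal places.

591.85 mm

From α = 2·arctan(h/2f) we get f = h / (2·tan(α/2)).
With h = 10.33 mm and α/2 = 0.5°, tan(α/2) ≈ 0.00873, so f ≈ 10.33 / 0.01745 ≈ 591.8504 mm.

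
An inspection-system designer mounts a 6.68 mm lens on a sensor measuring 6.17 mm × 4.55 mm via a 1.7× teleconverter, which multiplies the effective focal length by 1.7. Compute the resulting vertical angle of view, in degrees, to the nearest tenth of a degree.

Effective focal length f = 6.68 × 1.7 = 11.356 mm.
α = 2·arctan(4.55 / (2 × 11.356)) = 2·arctan(0.20033) ≈ 22.6567°.

22.7°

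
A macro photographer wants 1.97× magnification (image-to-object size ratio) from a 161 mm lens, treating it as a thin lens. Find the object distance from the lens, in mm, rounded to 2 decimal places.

242.73 mm

With m = dᵢ/dₒ and 1/f = 1/dₒ + 1/dᵢ, substituting dᵢ = m·dₒ gives 1/f = (1 + 1/m)/dₒ, hence dₒ = f·(1 + 1/m).
dₒ = 161 × (1 + 1/1.97) = 161 × 1.50761 ≈ 242.726 mm.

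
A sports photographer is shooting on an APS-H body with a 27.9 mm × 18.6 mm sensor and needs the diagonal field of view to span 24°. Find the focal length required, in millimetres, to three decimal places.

78.877 mm

Sensor diagonal = √(27.9² + 18.6²) = √1124.3700 ≈ 33.5316 mm.
From α = 2·arctan(d/2f) we get f = d / (2·tan(α/2)).
With d = 33.5316 mm and α/2 = 12°, tan(α/2) ≈ 0.21256, so f ≈ 33.5316 / 0.42511 ≈ 78.8770 mm.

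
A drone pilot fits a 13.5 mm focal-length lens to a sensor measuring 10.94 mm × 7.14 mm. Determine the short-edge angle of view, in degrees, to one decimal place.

29.6°

Angle of view α = 2·arctan(h/2f) with h = 7.14 mm and f = 13.5 mm.
h/2f = 0.26444; arctan(0.26444) ≈ 14.8125°, so α ≈ 29.6250°.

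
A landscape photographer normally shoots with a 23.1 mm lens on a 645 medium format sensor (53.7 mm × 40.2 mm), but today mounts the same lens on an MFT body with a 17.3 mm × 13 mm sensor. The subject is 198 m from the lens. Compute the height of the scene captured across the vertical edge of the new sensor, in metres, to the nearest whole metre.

The focal length stays 23.1 mm; the relevant sensor dimension is now h = 13 mm. Object distance dₒ = 198 m = 198000 mm.
Thin-lens field height W = h·(dₒ − f)/f = 13 × (198000 − 23.1)/23.1 ≈ 111415.571 mm = 111.416 m.

111 m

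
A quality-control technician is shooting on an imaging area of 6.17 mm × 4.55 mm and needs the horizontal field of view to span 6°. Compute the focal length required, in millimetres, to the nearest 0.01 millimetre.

58.87 mm

From α = 2·arctan(w/2f) we get f = w / (2·tan(α/2)).
With w = 6.17 mm and α/2 = 3°, tan(α/2) ≈ 0.05241, so f ≈ 6.17 / 0.10482 ≈ 58.8653 mm.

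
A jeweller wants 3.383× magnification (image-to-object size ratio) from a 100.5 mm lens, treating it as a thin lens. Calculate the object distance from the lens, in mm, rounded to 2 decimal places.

With m = dᵢ/dₒ and 1/f = 1/dₒ + 1/dᵢ, substituting dᵢ = m·dₒ gives 1/f = (1 + 1/m)/dₒ, hence dₒ = f·(1 + 1/m).
dₒ = 100.5 × (1 + 1/3.383) = 100.5 × 1.29560 ≈ 130.207 mm.

130.21 mm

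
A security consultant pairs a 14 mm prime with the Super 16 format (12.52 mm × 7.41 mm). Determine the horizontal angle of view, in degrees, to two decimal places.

Angle of view α = 2·arctan(w/2f) with w = 12.52 mm and f = 14 mm.
w/2f = 0.44714; arctan(0.44714) ≈ 24.0915°, so α ≈ 48.1829°.

48.18°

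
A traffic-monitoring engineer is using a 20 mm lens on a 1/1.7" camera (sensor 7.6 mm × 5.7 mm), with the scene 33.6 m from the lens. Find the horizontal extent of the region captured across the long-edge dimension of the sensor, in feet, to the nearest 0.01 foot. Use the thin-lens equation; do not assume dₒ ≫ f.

41.86 ft

dₒ: 33.6 m = 33600 mm.
Similar triangles through the lens centre give W/dₒ = w/dᵢ; with 1/f = 1/dₒ + 1/dᵢ this gives W = w·(dₒ − f)/f.
W = 7.6 mm × (33600 − 20) / 20 = 7.6 × 1679.0000 ≈ 12760.400 mm = 12760.400/304.8 ft = 41.8648 ft.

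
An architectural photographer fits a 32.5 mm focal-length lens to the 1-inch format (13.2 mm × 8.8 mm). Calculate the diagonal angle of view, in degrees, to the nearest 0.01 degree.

27.43°

Sensor diagonal = √(13.2² + 8.8²) = √251.6800 ≈ 15.8644 mm.
Angle of view α = 2·arctan(d/2f) with d = 15.8644 mm and f = 32.5 mm.
d/2f = 0.24407; arctan(0.24407) ≈ 13.7159°, so α ≈ 27.4318°.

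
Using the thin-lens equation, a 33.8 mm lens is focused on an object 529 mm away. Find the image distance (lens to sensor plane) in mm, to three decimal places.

36.107 mm

1/dᵢ = 1/f − 1/dₒ = 1/33.8 − 1/529 = 0.0276954 mm⁻¹.
dᵢ = 1/0.0276954 ≈ 36.1070 mm.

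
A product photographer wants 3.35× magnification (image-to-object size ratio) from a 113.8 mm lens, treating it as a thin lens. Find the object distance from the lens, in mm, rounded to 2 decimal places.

With m = dᵢ/dₒ and 1/f = 1/dₒ + 1/dᵢ, substituting dᵢ = m·dₒ gives 1/f = (1 + 1/m)/dₒ, hence dₒ = f·(1 + 1/m).
dₒ = 113.8 × (1 + 1/3.35) = 113.8 × 1.29851 ≈ 147.770 mm.

147.77 mm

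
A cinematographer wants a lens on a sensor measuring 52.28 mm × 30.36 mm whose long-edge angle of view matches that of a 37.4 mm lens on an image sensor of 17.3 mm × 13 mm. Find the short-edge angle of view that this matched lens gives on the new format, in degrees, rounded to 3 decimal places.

Equal long-edge AOV ⇒ f₂ = f₁ · 52.28/17.3 = 37.4 × 3.02197 ≈ 113.0215 mm.
Short-edge AOV on the new format = 2·arctan(30.36 / (2 × 113.0215)) = 2·arctan(0.13431) ≈ 15.2993°.

15.299°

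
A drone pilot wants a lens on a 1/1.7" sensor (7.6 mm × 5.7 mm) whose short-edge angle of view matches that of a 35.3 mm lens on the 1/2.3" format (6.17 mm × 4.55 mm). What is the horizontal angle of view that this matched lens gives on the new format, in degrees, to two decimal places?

9.82°

Equal short-edge AOV ⇒ f₂ = f₁ · 5.7/4.55 = 35.3 × 1.25275 ≈ 44.2220 mm.
Horizontal AOV on the new format = 2·arctan(7.6 / (2 × 44.2220)) = 2·arctan(0.08593) ≈ 9.8227°.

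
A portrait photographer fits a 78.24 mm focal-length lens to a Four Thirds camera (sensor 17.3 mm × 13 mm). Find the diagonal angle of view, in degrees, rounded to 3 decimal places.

15.747°

Sensor diagonal = √(17.3² + 13²) = √468.2900 ≈ 21.6400 mm.
Angle of view α = 2·arctan(d/2f) with d = 21.6400 mm and f = 78.24 mm.
d/2f = 0.13829; arctan(0.13829) ≈ 7.8736°, so α ≈ 15.7473°.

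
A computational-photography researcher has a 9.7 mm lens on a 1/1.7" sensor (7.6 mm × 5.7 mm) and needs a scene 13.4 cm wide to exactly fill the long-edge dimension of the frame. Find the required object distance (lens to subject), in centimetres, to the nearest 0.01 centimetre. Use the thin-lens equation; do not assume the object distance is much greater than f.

18.07 cm

W: 13.4 cm = 134 mm.
Magnification m = w/W = dᵢ/dₒ; combined with 1/f = 1/dₒ + 1/dᵢ this gives dₒ = f·(1 + W/w).
dₒ = 9.7 mm × (1 + 134/7.6) = 9.7 × 18.6316 ≈ 180.726 mm = 18.0726 cm.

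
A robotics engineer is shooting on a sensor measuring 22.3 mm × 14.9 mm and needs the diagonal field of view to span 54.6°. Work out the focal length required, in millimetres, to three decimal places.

Sensor diagonal = √(22.3² + 14.9²) = √719.3000 ≈ 26.8198 mm.
From α = 2·arctan(d/2f) we get f = d / (2·tan(α/2)).
With d = 26.8198 mm and α/2 = 27.3°, tan(α/2) ≈ 0.51614, so f ≈ 26.8198 / 1.03228 ≈ 25.9812 mm.

25.981 mm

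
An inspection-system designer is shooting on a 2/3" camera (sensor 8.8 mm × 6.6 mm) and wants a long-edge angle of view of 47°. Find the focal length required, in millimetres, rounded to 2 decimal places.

10.12 mm

From α = 2·arctan(w/2f) we get f = w / (2·tan(α/2)).
With w = 8.8 mm and α/2 = 23.5°, tan(α/2) ≈ 0.43481, so f ≈ 8.8 / 0.86962 ≈ 10.1193 mm.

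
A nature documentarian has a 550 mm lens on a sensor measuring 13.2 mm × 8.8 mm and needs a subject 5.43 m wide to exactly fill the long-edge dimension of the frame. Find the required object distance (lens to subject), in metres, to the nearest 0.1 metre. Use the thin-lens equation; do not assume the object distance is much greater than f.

226.8 m

W: 5.43 m = 5430 mm.
Magnification m = w/W = dᵢ/dₒ; combined with 1/f = 1/dₒ + 1/dᵢ this gives dₒ = f·(1 + W/w).
dₒ = 550 mm × (1 + 5430/13.2) = 550 × 412.3636 ≈ 226800.000 mm = 226.8 m.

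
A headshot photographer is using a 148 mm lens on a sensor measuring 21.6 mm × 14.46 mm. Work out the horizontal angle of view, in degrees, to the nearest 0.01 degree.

Angle of view α = 2·arctan(w/2f) with w = 21.6 mm and f = 148 mm.
w/2f = 0.07297; arctan(0.07297) ≈ 4.1736°, so α ≈ 8.3473°.

8.35°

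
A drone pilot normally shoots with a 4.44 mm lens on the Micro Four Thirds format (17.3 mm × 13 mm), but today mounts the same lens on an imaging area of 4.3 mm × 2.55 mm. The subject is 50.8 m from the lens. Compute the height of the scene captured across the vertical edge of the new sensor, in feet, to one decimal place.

The focal length stays 4.44 mm; the relevant sensor dimension is now h = 2.55 mm. Object distance dₒ = 50.8 m = 50800 mm.
Thin-lens field height W = h·(dₒ − f)/f = 2.55 × (50800 − 4.44)/4.44 ≈ 29173.126 mm = 29173.126/304.8 ft = 95.7124 ft.

95.7 ft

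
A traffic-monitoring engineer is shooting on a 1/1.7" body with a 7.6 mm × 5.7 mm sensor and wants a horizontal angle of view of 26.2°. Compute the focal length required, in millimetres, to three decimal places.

From α = 2·arctan(w/2f) we get f = w / (2·tan(α/2)).
With w = 7.6 mm and α/2 = 13.1°, tan(α/2) ≈ 0.23271, so f ≈ 7.6 / 0.46541 ≈ 16.3295 mm.

16.330 mm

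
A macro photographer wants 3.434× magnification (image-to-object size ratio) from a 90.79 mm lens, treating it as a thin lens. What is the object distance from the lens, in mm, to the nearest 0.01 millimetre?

With m = dᵢ/dₒ and 1/f = 1/dₒ + 1/dᵢ, substituting dᵢ = m·dₒ gives 1/f = (1 + 1/m)/dₒ, hence dₒ = f·(1 + 1/m).
dₒ = 90.79 × (1 + 1/3.434) = 90.79 × 1.29121 ≈ 117.229 mm.

117.23 mm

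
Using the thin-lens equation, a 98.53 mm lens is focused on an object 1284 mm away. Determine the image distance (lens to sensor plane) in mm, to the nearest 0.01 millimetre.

106.72 mm

1/dᵢ = 1/f − 1/dₒ = 1/98.53 − 1/1284 = 0.0093704 mm⁻¹.
dᵢ = 1/0.0093704 ≈ 106.7193 mm.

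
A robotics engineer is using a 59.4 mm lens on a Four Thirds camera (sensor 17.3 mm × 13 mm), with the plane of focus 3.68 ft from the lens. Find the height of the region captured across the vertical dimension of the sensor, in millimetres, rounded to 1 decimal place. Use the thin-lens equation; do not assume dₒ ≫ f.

dₒ: 3.68 ft × 304.8 mm/ft = 1121.66 mm.
Similar triangles through the lens centre give W/dₒ = h/dᵢ; with 1/f = 1/dₒ + 1/dᵢ this gives W = h·(dₒ − f)/f.
W = 13 mm × (1121.66 − 59.4) / 59.4 = 13 × 17.8832 ≈ 232.482 mm.

232.5 mm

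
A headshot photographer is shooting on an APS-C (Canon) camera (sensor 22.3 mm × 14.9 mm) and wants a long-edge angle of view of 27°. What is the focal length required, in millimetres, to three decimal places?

46.443 mm

From α = 2·arctan(w/2f) we get f = w / (2·tan(α/2)).
With w = 22.3 mm and α/2 = 13.5°, tan(α/2) ≈ 0.24008, so f ≈ 22.3 / 0.48016 ≈ 46.4431 mm.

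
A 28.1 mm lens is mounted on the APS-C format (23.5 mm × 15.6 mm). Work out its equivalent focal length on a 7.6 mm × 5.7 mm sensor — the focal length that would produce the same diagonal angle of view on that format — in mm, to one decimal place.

Sensor diagonal = √(23.5² + 15.6²) = √795.6100 ≈ 28.2066 mm.
Sensor diagonal = √(7.6² + 5.7²) = √90.2500 ≈ 9.5000 mm.
Equal angle of view means equal diagonal/f ratio, so f₂ = f₁ · (diagonal₂/diagonal₁) = 28.1 × 9.5000/28.2066.
f₂ = 28.1 × 0.33680 ≈ 9.464 mm.

9.5 mm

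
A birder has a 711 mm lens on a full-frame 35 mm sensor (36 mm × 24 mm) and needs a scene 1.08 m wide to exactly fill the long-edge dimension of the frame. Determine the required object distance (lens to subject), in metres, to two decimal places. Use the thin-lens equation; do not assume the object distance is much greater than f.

W: 1.08 m = 1080 mm.
Magnification m = w/W = dᵢ/dₒ; combined with 1/f = 1/dₒ + 1/dᵢ this gives dₒ = f·(1 + W/w).
dₒ = 711 mm × (1 + 1080/36) = 711 × 31.0000 ≈ 22041.000 mm = 22.041 m.

22.04 m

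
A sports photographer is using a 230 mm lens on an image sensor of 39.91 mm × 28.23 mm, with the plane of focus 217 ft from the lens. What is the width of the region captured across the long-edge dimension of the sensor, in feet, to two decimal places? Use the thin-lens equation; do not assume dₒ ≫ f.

dₒ: 217 ft × 304.8 mm/ft = 66141.60 mm.
Similar triangles through the lens centre give W/dₒ = w/dᵢ; with 1/f = 1/dₒ + 1/dᵢ this gives W = w·(dₒ − f)/f.
W = 39.91 mm × (66141.6 − 230) / 230 = 39.91 × 286.5722 ≈ 11437.095 mm = 11437.095/304.8 ft = 37.5233 ft.

37.52 ft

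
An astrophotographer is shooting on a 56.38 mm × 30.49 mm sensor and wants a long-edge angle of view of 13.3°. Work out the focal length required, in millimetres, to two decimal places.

241.79 mm

From α = 2·arctan(w/2f) we get f = w / (2·tan(α/2)).
With w = 56.38 mm and α/2 = 6.65°, tan(α/2) ≈ 0.11659, so f ≈ 56.38 / 0.23318 ≈ 241.7908 mm.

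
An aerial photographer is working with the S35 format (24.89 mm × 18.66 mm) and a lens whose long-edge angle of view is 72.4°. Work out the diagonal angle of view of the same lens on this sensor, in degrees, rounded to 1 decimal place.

From the long-edge AOV: f = 24.89 / (2·tan(36.2°)) = 24.89 / 1.46378 ≈ 17.0039 mm.
Sensor diagonal = √(24.89² + 18.66²) = √967.7077 ≈ 31.1080 mm.
Diagonal AOV = 2·arctan(31.1080 / (2 × 17.0039)) = 2·arctan(0.91473) ≈ 84.9001°.

84.9°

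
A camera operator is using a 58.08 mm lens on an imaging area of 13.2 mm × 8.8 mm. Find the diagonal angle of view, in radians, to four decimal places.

Sensor diagonal = √(13.2² + 8.8²) = √251.6800 ≈ 15.8644 mm.
Angle of view α = 2·arctan(d/2f) with d = 15.8644 mm and f = 58.08 mm.
d/2f = 0.13657; arctan(0.13657) ≈ 0.1357 rad, so α ≈ 0.2715 rad.

0.2715 rad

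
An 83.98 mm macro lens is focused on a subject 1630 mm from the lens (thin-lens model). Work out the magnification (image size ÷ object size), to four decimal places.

0.0543×

Thin lens: 1/f = 1/dₒ + 1/dᵢ → 1/dᵢ = 1/83.98 − 1/1630 = 0.0112941 mm⁻¹, so dᵢ ≈ 88.5418 mm.
Magnification m = dᵢ/dₒ = 88.5418/1630 ≈ 0.05432.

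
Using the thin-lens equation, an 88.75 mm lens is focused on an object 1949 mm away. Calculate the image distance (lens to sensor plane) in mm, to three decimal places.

92.984 mm

1/dᵢ = 1/f − 1/dₒ = 1/88.75 − 1/1949 = 0.0107545 mm⁻¹.
dᵢ = 1/0.0107545 ≈ 92.9841 mm.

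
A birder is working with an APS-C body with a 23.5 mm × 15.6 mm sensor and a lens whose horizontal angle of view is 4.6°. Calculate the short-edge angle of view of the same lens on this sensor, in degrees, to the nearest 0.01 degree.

From the horizontal AOV: f = 23.5 / (2·tan(2.3°)) = 23.5 / 0.08033 ≈ 292.5495 mm.
Short-edge AOV = 2·arctan(15.6 / (2 × 292.5495)) = 2·arctan(0.02666) ≈ 3.0545°.

3.05°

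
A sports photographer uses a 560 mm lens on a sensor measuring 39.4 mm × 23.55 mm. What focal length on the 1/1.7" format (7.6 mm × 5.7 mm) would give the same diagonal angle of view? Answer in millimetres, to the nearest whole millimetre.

116 mm

Sensor diagonal = √(39.4² + 23.55²) = √2106.9625 ≈ 45.9017 mm.
Sensor diagonal = √(7.6² + 5.7²) = √90.2500 ≈ 9.5000 mm.
Equal angle of view means equal diagonal/f ratio, so f₂ = f₁ · (diagonal₂/diagonal₁) = 560 × 9.5000/45.9017.
f₂ = 560 × 0.20696 ≈ 115.900 mm.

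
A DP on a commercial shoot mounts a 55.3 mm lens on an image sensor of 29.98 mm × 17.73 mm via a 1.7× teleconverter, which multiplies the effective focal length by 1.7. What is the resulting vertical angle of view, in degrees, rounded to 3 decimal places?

10.774°

Effective focal length f = 55.3 × 1.7 = 94.01 mm.
α = 2·arctan(17.73 / (2 × 94.01)) = 2·arctan(0.09430) ≈ 10.7740°.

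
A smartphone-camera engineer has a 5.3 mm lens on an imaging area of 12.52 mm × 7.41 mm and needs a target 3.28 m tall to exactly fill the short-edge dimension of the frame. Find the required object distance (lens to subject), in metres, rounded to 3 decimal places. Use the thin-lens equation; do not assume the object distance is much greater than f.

2.351 m

W: 3.28 m = 3280 mm.
Magnification m = h/W = dᵢ/dₒ; combined with 1/f = 1/dₒ + 1/dᵢ this gives dₒ = f·(1 + W/h).
dₒ = 5.3 mm × (1 + 3280/7.41) = 5.3 × 443.6451 ≈ 2351.319 mm = 2.35132 m.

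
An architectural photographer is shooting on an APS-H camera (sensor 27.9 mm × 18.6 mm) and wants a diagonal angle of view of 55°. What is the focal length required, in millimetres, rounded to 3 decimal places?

Sensor diagonal = √(27.9² + 18.6²) = √1124.3700 ≈ 33.5316 mm.
From α = 2·arctan(d/2f) we get f = d / (2·tan(α/2)).
With d = 33.5316 mm and α/2 = 27.5°, tan(α/2) ≈ 0.52057, so f ≈ 33.5316 / 1.04113 ≈ 32.2068 mm.

32.207 mm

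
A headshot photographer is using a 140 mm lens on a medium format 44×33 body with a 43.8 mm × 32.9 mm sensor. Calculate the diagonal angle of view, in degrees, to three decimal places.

Sensor diagonal = √(43.8² + 32.9²) = √3000.8500 ≈ 54.7800 mm.
Angle of view α = 2·arctan(d/2f) with d = 54.7800 mm and f = 140 mm.
d/2f = 0.19564; arctan(0.19564) ≈ 11.0697°, so α ≈ 22.1394°.

22.139°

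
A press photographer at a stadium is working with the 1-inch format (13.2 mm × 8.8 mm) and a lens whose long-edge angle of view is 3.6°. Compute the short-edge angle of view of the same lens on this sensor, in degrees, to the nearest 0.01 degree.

2.40°

From the long-edge AOV: f = 13.2 / (2·tan(1.8°)) = 13.2 / 0.06285 ≈ 210.0154 mm.
Short-edge AOV = 2·arctan(8.8 / (2 × 210.0154)) = 2·arctan(0.02095) ≈ 2.4004°.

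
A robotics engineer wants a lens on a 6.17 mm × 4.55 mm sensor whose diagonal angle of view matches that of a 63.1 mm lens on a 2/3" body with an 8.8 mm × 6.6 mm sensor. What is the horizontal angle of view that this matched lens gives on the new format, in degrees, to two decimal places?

8.03°

Sensor diagonal = √(8.8² + 6.6²) = √121.0000 ≈ 11.0000 mm.
Sensor diagonal = √(6.17² + 4.55²) = √58.7714 ≈ 7.6663 mm.
Equal diagonal AOV ⇒ f₂ = f₁ · 7.6663/11.0000 = 63.1 × 0.69693 ≈ 43.9764 mm.
Horizontal AOV on the new format = 2·arctan(6.17 / (2 × 43.9764)) = 2·arctan(0.07015) ≈ 8.0256°.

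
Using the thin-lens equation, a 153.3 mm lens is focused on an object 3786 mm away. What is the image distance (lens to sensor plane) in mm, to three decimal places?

1/dᵢ = 1/f − 1/dₒ = 1/153.3 − 1/3786 = 0.0062590 mm⁻¹.
dᵢ = 1/0.0062590 ≈ 159.7693 mm.

159.769 mm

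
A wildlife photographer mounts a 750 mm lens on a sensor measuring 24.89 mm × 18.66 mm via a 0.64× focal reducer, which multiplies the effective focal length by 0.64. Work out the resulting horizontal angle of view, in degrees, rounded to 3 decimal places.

2.970°

Effective focal length f = 750 × 0.64 = 480 mm.
α = 2·arctan(24.89 / (2 × 480)) = 2·arctan(0.02593) ≈ 2.9704°.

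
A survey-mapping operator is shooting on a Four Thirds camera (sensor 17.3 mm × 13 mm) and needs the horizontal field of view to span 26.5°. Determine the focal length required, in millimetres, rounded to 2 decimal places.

36.74 mm

From α = 2·arctan(w/2f) we get f = w / (2·tan(α/2)).
With w = 17.3 mm and α/2 = 13.25°, tan(α/2) ≈ 0.23547, so f ≈ 17.3 / 0.47094 ≈ 36.7352 mm.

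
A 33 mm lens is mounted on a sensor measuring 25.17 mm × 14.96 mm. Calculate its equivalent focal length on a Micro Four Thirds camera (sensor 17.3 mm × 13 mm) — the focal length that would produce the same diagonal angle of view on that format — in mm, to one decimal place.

24.4 mm

Sensor diagonal = √(25.17² + 14.96²) = √857.3305 ≈ 29.2802 mm.
Sensor diagonal = √(17.3² + 13²) = √468.2900 ≈ 21.6400 mm.
Equal angle of view means equal diagonal/f ratio, so f₂ = f₁ · (diagonal₂/diagonal₁) = 33 × 21.6400/29.2802.
f₂ = 33 × 0.73907 ≈ 24.389 mm.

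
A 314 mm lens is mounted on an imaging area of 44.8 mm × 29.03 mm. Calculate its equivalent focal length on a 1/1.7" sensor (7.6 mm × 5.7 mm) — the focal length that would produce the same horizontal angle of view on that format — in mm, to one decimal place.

Equal angle of view means equal width/f ratio, so f₂ = f₁ · (width₂/width₁) = 314 × 7.6/44.8.
f₂ = 314 × 0.16964 ≈ 53.268 mm.

53.3 mm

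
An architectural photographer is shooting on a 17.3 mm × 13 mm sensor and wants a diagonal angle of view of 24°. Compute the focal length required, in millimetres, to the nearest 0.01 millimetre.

50.90 mm

Sensor diagonal = √(17.3² + 13²) = √468.2900 ≈ 21.6400 mm.
From α = 2·arctan(d/2f) we get f = d / (2·tan(α/2)).
With d = 21.6400 mm and α/2 = 12°, tan(α/2) ≈ 0.21256, so f ≈ 21.6400 / 0.42511 ≈ 50.9041 mm.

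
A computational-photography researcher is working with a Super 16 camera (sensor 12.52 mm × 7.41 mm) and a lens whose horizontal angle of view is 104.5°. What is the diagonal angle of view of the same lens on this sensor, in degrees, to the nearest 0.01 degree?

From the horizontal AOV: f = 12.52 / (2·tan(52.25°)) = 12.52 / 2.58304 ≈ 4.8470 mm.
Sensor diagonal = √(12.52² + 7.41²) = √211.6585 ≈ 14.5485 mm.
Diagonal AOV = 2·arctan(14.5485 / (2 × 4.8470)) = 2·arctan(1.50077) ≈ 112.6470°.

112.65°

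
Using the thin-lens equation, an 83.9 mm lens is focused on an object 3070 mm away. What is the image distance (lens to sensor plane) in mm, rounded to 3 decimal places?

1/dᵢ = 1/f − 1/dₒ = 1/83.9 − 1/3070 = 0.0115932 mm⁻¹.
dᵢ = 1/0.0115932 ≈ 86.2573 mm.

86.257 mm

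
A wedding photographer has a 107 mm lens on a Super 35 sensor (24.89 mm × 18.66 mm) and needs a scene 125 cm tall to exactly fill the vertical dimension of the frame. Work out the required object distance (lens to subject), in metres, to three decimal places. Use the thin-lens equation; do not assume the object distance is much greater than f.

7.275 m

W: 125 cm = 1250 mm.
Magnification m = h/W = dᵢ/dₒ; combined with 1/f = 1/dₒ + 1/dᵢ this gives dₒ = f·(1 + W/h).
dₒ = 107 mm × (1 + 1250/18.66) = 107 × 67.9882 ≈ 7274.738 mm = 7.27474 m.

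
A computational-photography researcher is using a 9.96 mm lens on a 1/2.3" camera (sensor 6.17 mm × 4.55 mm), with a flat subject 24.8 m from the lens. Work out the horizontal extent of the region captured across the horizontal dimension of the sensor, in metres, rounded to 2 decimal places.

dₒ: 24.8 m = 24800 mm.
Similar triangles through the lens centre give W/dₒ = w/dᵢ; with 1/f = 1/dₒ + 1/dᵢ this gives W = w·(dₒ − f)/f.
W = 6.17 mm × (24800 − 9.96) / 9.96 = 6.17 × 2488.9598 ≈ 15356.882 mm = 15.3569 m.

15.36 m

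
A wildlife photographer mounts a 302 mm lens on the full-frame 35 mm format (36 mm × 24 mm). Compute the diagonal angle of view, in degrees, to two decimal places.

8.19°

Sensor diagonal = √(36² + 24²) = √1872.0000 ≈ 43.2666 mm.
Angle of view α = 2·arctan(d/2f) with d = 43.2666 mm and f = 302 mm.
d/2f = 0.07163; arctan(0.07163) ≈ 4.0973°, so α ≈ 8.1946°.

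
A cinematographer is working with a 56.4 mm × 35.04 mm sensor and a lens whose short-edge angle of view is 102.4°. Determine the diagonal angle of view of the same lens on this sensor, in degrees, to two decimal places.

From the short-edge AOV: f = 35.04 / (2·tan(51.2°)) = 35.04 / 2.48750 ≈ 14.0864 mm.
Sensor diagonal = √(56.4² + 35.04²) = √4408.7616 ≈ 66.3985 mm.
Diagonal AOV = 2·arctan(66.3985 / (2 × 14.0864)) = 2·arctan(2.35682) ≈ 134.0170°.

134.02°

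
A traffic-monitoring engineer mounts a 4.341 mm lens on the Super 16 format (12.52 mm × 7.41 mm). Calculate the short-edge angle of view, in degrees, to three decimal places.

80.961°

Angle of view α = 2·arctan(h/2f) with h = 7.41 mm and f = 4.341 mm.
h/2f = 0.85349; arctan(0.85349) ≈ 40.4804°, so α ≈ 80.9608°.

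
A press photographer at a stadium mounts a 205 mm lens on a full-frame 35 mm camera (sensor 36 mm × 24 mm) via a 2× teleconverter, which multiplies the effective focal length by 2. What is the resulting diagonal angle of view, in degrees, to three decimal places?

6.041°

Effective focal length f = 205 × 2 = 410 mm.
Sensor diagonal = √(36² + 24²) = √1872.0000 ≈ 43.2666 mm.
α = 2·arctan(43.267 / (2 × 410)) = 2·arctan(0.05276) ≈ 6.0407°.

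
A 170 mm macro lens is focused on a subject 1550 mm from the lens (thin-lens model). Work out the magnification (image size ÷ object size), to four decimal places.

Thin lens: 1/f = 1/dₒ + 1/dᵢ → 1/dᵢ = 1/170 − 1/1550 = 0.0052372 mm⁻¹, so dᵢ ≈ 190.9420 mm.
Magnification m = dᵢ/dₒ = 190.9420/1550 ≈ 0.12319.

0.1232×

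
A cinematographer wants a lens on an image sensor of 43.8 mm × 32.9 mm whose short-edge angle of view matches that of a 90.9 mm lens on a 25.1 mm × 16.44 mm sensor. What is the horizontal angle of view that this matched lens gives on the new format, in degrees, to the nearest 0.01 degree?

13.73°

Equal short-edge AOV ⇒ f₂ = f₁ · 32.9/16.44 = 90.9 × 2.00122 ≈ 181.9106 mm.
Horizontal AOV on the new format = 2·arctan(43.8 / (2 × 181.9106)) = 2·arctan(0.12039) ≈ 13.7295°.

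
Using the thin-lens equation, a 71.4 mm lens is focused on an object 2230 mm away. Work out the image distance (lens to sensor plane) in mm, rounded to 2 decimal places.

1/dᵢ = 1/f − 1/dₒ = 1/71.4 − 1/2230 = 0.0135572 mm⁻¹.
dᵢ = 1/0.0135572 ≈ 73.7617 mm.

73.76 mm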